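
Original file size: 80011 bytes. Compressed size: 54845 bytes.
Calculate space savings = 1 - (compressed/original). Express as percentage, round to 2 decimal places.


ratio = compressed/original = 54845/80011 = 0.685468
savings = 1 - ratio = 1 - 0.685468 = 0.314532
as a percentage: 0.314532 * 100 = 31.45%

Space savings = 1 - 54845/80011 = 31.45%


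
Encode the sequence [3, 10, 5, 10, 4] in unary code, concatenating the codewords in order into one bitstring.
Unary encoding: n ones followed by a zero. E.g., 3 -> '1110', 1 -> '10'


Encode each number as n ones followed by a terminating 0:
  3 -> 1110 (4 bits)
  10 -> 11111111110 (11 bits)
  5 -> 111110 (6 bits)
  10 -> 11111111110 (11 bits)
  4 -> 11110 (5 bits)
Total length = 4 + 11 + 6 + 11 + 5 = 37 bits.

Unary([3, 10, 5, 10, 4]) = 1110111111111101111101111111111011110 (37 bits)


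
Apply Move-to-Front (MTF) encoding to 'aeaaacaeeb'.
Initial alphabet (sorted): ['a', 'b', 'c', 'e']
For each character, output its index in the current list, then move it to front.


MTF encoding:
'a': index 0 in ['a', 'b', 'c', 'e'] -> ['a', 'b', 'c', 'e']
'e': index 3 in ['a', 'b', 'c', 'e'] -> ['e', 'a', 'b', 'c']
'a': index 1 in ['e', 'a', 'b', 'c'] -> ['a', 'e', 'b', 'c']
'a': index 0 in ['a', 'e', 'b', 'c'] -> ['a', 'e', 'b', 'c']
'a': index 0 in ['a', 'e', 'b', 'c'] -> ['a', 'e', 'b', 'c']
'c': index 3 in ['a', 'e', 'b', 'c'] -> ['c', 'a', 'e', 'b']
'a': index 1 in ['c', 'a', 'e', 'b'] -> ['a', 'c', 'e', 'b']
'e': index 2 in ['a', 'c', 'e', 'b'] -> ['e', 'a', 'c', 'b']
'e': index 0 in ['e', 'a', 'c', 'b'] -> ['e', 'a', 'c', 'b']
'b': index 3 in ['e', 'a', 'c', 'b'] -> ['b', 'e', 'a', 'c']


Output: [0, 3, 1, 0, 0, 3, 1, 2, 0, 3]


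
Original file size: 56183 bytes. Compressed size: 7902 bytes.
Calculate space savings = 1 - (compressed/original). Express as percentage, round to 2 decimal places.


ratio = compressed/original = 7902/56183 = 0.140648
savings = 1 - ratio = 1 - 0.140648 = 0.859352
as a percentage: 0.859352 * 100 = 85.94%

Space savings = 1 - 7902/56183 = 85.94%


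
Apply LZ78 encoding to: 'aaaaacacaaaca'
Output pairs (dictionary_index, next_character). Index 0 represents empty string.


LZ78 encoding steps:
Dictionary: {0: ''}
Step 1: w='' (idx 0), next='a' -> output (0, 'a'), add 'a' as idx 1
Step 2: w='a' (idx 1), next='a' -> output (1, 'a'), add 'aa' as idx 2
Step 3: w='aa' (idx 2), next='c' -> output (2, 'c'), add 'aac' as idx 3
Step 4: w='a' (idx 1), next='c' -> output (1, 'c'), add 'ac' as idx 4
Step 5: w='aa' (idx 2), next='a' -> output (2, 'a'), add 'aaa' as idx 5
Step 6: w='' (idx 0), next='c' -> output (0, 'c'), add 'c' as idx 6
Step 7: w='a' (idx 1), end of input -> output (1, '')


Encoded: [(0, 'a'), (1, 'a'), (2, 'c'), (1, 'c'), (2, 'a'), (0, 'c'), (1, '')]


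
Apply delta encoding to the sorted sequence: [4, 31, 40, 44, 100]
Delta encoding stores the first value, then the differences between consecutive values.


First value: 4
Deltas:
  31 - 4 = 27
  40 - 31 = 9
  44 - 40 = 4
  100 - 44 = 56


Delta encoded: [4, 27, 9, 4, 56]


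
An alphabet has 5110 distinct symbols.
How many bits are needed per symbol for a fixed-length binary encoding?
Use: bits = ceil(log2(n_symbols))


log2(5110) = 12.3191
Bracket: 2^12 = 4096 < 5110 <= 2^13 = 8192
So ceil(log2(5110)) = 13

bits = ceil(log2(5110)) = ceil(12.3191) = 13 bits


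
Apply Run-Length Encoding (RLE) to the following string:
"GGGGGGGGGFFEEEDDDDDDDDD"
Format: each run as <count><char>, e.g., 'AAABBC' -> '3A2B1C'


Scanning runs left to right:
  i=0: run of 'G' x 9 -> '9G'
  i=9: run of 'F' x 2 -> '2F'
  i=11: run of 'E' x 3 -> '3E'
  i=14: run of 'D' x 9 -> '9D'

RLE = 9G2F3E9D


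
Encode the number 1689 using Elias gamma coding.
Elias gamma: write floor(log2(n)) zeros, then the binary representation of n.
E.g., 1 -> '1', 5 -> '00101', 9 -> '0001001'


num_bits = floor(log2(1689)) + 1 = 11
leading_zeros = num_bits - 1 = 10
binary(1689) = 11010011001

Elias gamma(1689) = '0000000000' + '11010011001' = 000000000011010011001 (21 bits)


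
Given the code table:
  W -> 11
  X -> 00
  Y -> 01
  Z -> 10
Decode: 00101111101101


Decoding:
00 -> X
10 -> Z
11 -> W
11 -> W
10 -> Z
11 -> W
01 -> Y


Result: XZWWZWY


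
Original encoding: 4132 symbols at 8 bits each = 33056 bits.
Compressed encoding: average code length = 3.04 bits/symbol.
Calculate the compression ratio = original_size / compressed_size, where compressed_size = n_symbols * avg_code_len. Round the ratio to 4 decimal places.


original_size = n_symbols * orig_bits = 4132 * 8 = 33056 bits
compressed_size = n_symbols * avg_code_len = 4132 * 3.04 = 12561.28 bits
ratio = original_size / compressed_size = 33056 / 12561.28 = 2.6316

Compression ratio = 2.6316


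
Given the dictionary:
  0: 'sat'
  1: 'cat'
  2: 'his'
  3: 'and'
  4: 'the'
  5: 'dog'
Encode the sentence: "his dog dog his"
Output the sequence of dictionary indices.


Look up each word in the dictionary:
  'his' -> 2
  'dog' -> 5
  'dog' -> 5
  'his' -> 2

Encoded: [2, 5, 5, 2]


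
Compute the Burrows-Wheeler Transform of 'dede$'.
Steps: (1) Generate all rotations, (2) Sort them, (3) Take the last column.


Rotations (sorted):
  0: $dede -> last char: e
  1: de$de -> last char: e
  2: dede$ -> last char: $
  3: e$ded -> last char: d
  4: ede$d -> last char: d


BWT = ee$dd


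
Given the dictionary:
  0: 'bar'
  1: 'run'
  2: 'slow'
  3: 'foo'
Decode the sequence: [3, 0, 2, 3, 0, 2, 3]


Look up each index in the dictionary:
  3 -> 'foo'
  0 -> 'bar'
  2 -> 'slow'
  3 -> 'foo'
  0 -> 'bar'
  2 -> 'slow'
  3 -> 'foo'

Decoded: "foo bar slow foo bar slow foo"


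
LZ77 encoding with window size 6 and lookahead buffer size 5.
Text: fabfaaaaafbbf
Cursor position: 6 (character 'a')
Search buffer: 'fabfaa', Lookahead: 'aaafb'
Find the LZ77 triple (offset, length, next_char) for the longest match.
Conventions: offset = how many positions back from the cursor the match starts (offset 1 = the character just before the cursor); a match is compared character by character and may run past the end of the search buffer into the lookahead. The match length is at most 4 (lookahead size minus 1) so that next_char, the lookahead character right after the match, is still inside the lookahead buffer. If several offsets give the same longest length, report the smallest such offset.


Try each offset into the search buffer:
  offset=1 (pos 5, char 'a'): match length 3
  offset=2 (pos 4, char 'a'): match length 3
  offset=3 (pos 3, char 'f'): match length 0
  offset=4 (pos 2, char 'b'): match length 0
  offset=5 (pos 1, char 'a'): match length 1
  offset=6 (pos 0, char 'f'): match length 0
Longest match has length 3, found at offsets 1, 2; take the smallest, offset 1.
next_char = character at position 6 + 3 = 9 -> 'f'

Best match: offset=1, length=3 (matching 'aaa' starting at position 5)
LZ77 triple: (1, 3, 'f')


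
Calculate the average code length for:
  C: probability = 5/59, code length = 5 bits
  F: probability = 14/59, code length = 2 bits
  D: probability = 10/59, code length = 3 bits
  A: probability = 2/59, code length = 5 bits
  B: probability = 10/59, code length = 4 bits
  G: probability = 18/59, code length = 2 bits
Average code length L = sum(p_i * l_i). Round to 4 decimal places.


Weighted contributions p_i * l_i:
  C: (5/59) * 5 = 25/59
  F: (14/59) * 2 = 28/59
  D: (10/59) * 3 = 30/59
  A: (2/59) * 5 = 10/59
  B: (10/59) * 4 = 40/59
  G: (18/59) * 2 = 36/59
Sum = (25 + 28 + 30 + 10 + 40 + 36)/59 = 169/59

L = 169/59 = 2.8644 bits/symbol


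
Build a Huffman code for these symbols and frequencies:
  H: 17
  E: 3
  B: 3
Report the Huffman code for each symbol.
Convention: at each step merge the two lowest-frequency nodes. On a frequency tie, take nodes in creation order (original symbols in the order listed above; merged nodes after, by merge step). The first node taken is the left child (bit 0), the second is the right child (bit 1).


Huffman tree construction:
Step 1: Merge E(3) + B(3) = 6
Step 2: Merge (E+B)(6) + H(17) = 23
Read each symbol's code off the tree from the root (left child = 0, right child = 1).

Codes:
  H: 1 (length 1)
  E: 00 (length 2)
  B: 01 (length 2)
Average code length: 29/23 = 1.2609 bits/symbol


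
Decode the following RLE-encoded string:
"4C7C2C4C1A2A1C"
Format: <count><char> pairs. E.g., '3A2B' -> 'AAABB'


Expanding each <count><char> pair:
  4C -> 'CCCC'
  7C -> 'CCCCCCC'
  2C -> 'CC'
  4C -> 'CCCC'
  1A -> 'A'
  2A -> 'AA'
  1C -> 'C'

Decoded = CCCCCCCCCCCCCCCCCAAAC


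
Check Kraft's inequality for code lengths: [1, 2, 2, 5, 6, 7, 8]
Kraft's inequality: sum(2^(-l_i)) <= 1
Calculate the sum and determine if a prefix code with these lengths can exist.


Sum = 2^(-1) + 2^(-2) + 2^(-2) + 2^(-5) + 2^(-6) + 2^(-7) + 2^(-8)
    = 0.5 + 0.25 + 0.25 + 0.03125 + 0.015625 + 0.0078125 + 0.00390625
    = 271/256 = 1.05859375
Since 1.05859375 > 1, Kraft's inequality is NOT satisfied.
A prefix code with these lengths CANNOT exist.

Kraft sum = 1.05859375. Not satisfied.


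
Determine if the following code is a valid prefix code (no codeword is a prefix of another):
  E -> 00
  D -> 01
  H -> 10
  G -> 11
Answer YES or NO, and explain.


Checking each pair (does one codeword prefix another?):
  E='00' vs D='01': no prefix
  E='00' vs H='10': no prefix
  E='00' vs G='11': no prefix
  D='01' vs E='00': no prefix
  D='01' vs H='10': no prefix
  D='01' vs G='11': no prefix
  H='10' vs E='00': no prefix
  H='10' vs D='01': no prefix
  H='10' vs G='11': no prefix
  G='11' vs E='00': no prefix
  G='11' vs D='01': no prefix
  G='11' vs H='10': no prefix
No violation found over all pairs.

YES -- this is a valid prefix code. No codeword is a prefix of any other codeword.


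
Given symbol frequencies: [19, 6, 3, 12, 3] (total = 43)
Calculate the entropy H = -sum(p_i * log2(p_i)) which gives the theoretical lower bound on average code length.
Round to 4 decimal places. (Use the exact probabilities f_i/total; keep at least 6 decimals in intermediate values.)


Per-symbol terms -p_i * log2(p_i) with p_i = f_i/43:
  p = 19/43 = 0.441860: log2(p) = -1.178337, -p*log2(p) = 0.520661
  p = 6/43 = 0.139535: log2(p) = -2.841302, -p*log2(p) = 0.396461
  p = 3/43 = 0.069767: log2(p) = -3.841302, -p*log2(p) = 0.267998
  p = 12/43 = 0.279070: log2(p) = -1.841302, -p*log2(p) = 0.513852
  p = 3/43 = 0.069767: log2(p) = -3.841302, -p*log2(p) = 0.267998
H = 0.520661 + 0.396461 + 0.267998 + 0.513852 + 0.267998 = 1.966970

H = 1.967 bits/symbol


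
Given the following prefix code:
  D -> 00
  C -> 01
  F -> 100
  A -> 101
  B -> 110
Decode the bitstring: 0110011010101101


Decoding step by step:
Bits 01 -> C
Bits 100 -> F
Bits 110 -> B
Bits 101 -> A
Bits 01 -> C
Bits 101 -> A


Decoded message: CFBACA


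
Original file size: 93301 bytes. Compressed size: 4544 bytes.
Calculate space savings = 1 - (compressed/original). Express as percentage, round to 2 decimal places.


ratio = compressed/original = 4544/93301 = 0.048703
savings = 1 - ratio = 1 - 0.048703 = 0.951297
as a percentage: 0.951297 * 100 = 95.13%

Space savings = 1 - 4544/93301 = 95.13%


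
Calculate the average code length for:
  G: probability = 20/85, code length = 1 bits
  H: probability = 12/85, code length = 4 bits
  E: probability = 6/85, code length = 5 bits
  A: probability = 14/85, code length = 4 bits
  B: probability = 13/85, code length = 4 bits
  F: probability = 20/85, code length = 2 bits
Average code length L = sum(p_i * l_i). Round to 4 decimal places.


Weighted contributions p_i * l_i:
  G: (20/85) * 1 = 20/85
  H: (12/85) * 4 = 48/85
  E: (6/85) * 5 = 30/85
  A: (14/85) * 4 = 56/85
  B: (13/85) * 4 = 52/85
  F: (20/85) * 2 = 40/85
Sum = (20 + 48 + 30 + 56 + 52 + 40)/85 = 246/85

L = 246/85 = 2.8941 bits/symbol


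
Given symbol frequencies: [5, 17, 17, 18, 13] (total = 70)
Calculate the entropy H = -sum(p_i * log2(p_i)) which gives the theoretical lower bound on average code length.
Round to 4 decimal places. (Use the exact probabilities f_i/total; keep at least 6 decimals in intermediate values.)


Per-symbol terms -p_i * log2(p_i) with p_i = f_i/70:
  p = 5/70 = 0.071429: log2(p) = -3.807355, -p*log2(p) = 0.271954
  p = 17/70 = 0.242857: log2(p) = -2.041820, -p*log2(p) = 0.495871
  p = 17/70 = 0.242857: log2(p) = -2.041820, -p*log2(p) = 0.495871
  p = 18/70 = 0.257143: log2(p) = -1.959358, -p*log2(p) = 0.503835
  p = 13/70 = 0.185714: log2(p) = -2.428843, -p*log2(p) = 0.451071
H = 0.271954 + 0.495871 + 0.495871 + 0.503835 + 0.451071 = 2.218602

H = 2.2186 bits/symbol


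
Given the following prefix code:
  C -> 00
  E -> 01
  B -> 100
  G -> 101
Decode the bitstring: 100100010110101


Decoding step by step:
Bits 100 -> B
Bits 100 -> B
Bits 01 -> E
Bits 01 -> E
Bits 101 -> G
Bits 01 -> E


Decoded message: BBEEGE


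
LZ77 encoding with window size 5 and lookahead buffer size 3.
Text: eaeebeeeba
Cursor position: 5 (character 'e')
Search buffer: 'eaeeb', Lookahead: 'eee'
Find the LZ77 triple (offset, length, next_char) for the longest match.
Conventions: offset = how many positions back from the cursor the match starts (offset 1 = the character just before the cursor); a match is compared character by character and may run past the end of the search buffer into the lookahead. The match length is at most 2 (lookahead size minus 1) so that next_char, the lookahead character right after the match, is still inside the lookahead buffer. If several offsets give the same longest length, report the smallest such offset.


Try each offset into the search buffer:
  offset=1 (pos 4, char 'b'): match length 0
  offset=2 (pos 3, char 'e'): match length 1
  offset=3 (pos 2, char 'e'): match length 2
  offset=4 (pos 1, char 'a'): match length 0
  offset=5 (pos 0, char 'e'): match length 1
Longest match has length 2 at offset 3.
next_char = character at position 5 + 2 = 7 -> 'e'

Best match: offset=3, length=2 (matching 'ee' starting at position 2)
LZ77 triple: (3, 2, 'e')


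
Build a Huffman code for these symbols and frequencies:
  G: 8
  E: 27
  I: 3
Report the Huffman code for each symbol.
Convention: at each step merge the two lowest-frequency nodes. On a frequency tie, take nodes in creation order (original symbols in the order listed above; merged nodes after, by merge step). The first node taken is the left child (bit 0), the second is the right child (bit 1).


Huffman tree construction:
Step 1: Merge I(3) + G(8) = 11
Step 2: Merge (I+G)(11) + E(27) = 38
Read each symbol's code off the tree from the root (left child = 0, right child = 1).

Codes:
  G: 01 (length 2)
  E: 1 (length 1)
  I: 00 (length 2)
Average code length: 49/38 = 1.2895 bits/symbol


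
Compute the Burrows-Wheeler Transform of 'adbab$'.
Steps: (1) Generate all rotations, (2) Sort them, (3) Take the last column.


Rotations (sorted):
  0: $adbab -> last char: b
  1: ab$adb -> last char: b
  2: adbab$ -> last char: $
  3: b$adba -> last char: a
  4: bab$ad -> last char: d
  5: dbab$a -> last char: a


BWT = bb$ada


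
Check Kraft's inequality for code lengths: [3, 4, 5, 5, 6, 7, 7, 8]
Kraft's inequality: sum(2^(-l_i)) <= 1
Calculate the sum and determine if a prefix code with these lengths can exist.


Sum = 2^(-3) + 2^(-4) + 2^(-5) + 2^(-5) + 2^(-6) + 2^(-7) + 2^(-7) + 2^(-8)
    = 0.125 + 0.0625 + 0.03125 + 0.03125 + 0.015625 + 0.0078125 + 0.0078125 + 0.00390625
    = 73/256 = 0.28515625
Since 0.28515625 <= 1, Kraft's inequality IS satisfied.
A prefix code with these lengths CAN exist.

Kraft sum = 0.28515625. Satisfied.


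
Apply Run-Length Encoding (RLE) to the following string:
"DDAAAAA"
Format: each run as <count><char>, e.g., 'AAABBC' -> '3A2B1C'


Scanning runs left to right:
  i=0: run of 'D' x 2 -> '2D'
  i=2: run of 'A' x 5 -> '5A'

RLE = 2D5A


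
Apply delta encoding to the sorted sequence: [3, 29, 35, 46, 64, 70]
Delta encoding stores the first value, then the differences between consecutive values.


First value: 3
Deltas:
  29 - 3 = 26
  35 - 29 = 6
  46 - 35 = 11
  64 - 46 = 18
  70 - 64 = 6


Delta encoded: [3, 26, 6, 11, 18, 6]


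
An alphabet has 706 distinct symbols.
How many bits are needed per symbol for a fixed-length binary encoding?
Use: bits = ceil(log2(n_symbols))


log2(706) = 9.4635
Bracket: 2^9 = 512 < 706 <= 2^10 = 1024
So ceil(log2(706)) = 10

bits = ceil(log2(706)) = ceil(9.4635) = 10 bits


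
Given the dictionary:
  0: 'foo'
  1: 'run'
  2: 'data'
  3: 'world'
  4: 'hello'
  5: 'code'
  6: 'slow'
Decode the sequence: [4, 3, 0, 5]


Look up each index in the dictionary:
  4 -> 'hello'
  3 -> 'world'
  0 -> 'foo'
  5 -> 'code'

Decoded: "hello world foo code"


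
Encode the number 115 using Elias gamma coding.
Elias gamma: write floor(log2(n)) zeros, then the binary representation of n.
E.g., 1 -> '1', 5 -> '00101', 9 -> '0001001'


num_bits = floor(log2(115)) + 1 = 7
leading_zeros = num_bits - 1 = 6
binary(115) = 1110011

Elias gamma(115) = '000000' + '1110011' = 0000001110011 (13 bits)


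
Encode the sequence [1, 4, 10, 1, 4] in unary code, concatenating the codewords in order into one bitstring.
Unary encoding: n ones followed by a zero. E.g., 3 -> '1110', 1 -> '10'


Encode each number as n ones followed by a terminating 0:
  1 -> 10 (2 bits)
  4 -> 11110 (5 bits)
  10 -> 11111111110 (11 bits)
  1 -> 10 (2 bits)
  4 -> 11110 (5 bits)
Total length = 2 + 5 + 11 + 2 + 5 = 25 bits.

Unary([1, 4, 10, 1, 4]) = 1011110111111111101011110 (25 bits)


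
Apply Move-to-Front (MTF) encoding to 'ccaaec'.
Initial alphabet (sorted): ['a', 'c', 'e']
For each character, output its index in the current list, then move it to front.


MTF encoding:
'c': index 1 in ['a', 'c', 'e'] -> ['c', 'a', 'e']
'c': index 0 in ['c', 'a', 'e'] -> ['c', 'a', 'e']
'a': index 1 in ['c', 'a', 'e'] -> ['a', 'c', 'e']
'a': index 0 in ['a', 'c', 'e'] -> ['a', 'c', 'e']
'e': index 2 in ['a', 'c', 'e'] -> ['e', 'a', 'c']
'c': index 2 in ['e', 'a', 'c'] -> ['c', 'e', 'a']


Output: [1, 0, 1, 0, 2, 2]


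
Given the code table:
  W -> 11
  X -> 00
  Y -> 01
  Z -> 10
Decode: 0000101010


Decoding:
00 -> X
00 -> X
10 -> Z
10 -> Z
10 -> Z


Result: XXZZZ


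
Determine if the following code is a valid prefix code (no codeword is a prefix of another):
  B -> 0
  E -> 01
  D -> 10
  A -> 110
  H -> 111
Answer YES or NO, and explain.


Checking each pair (does one codeword prefix another?):
  B='0' vs E='01': prefix -- VIOLATION

NO -- this is NOT a valid prefix code. B (0) is a prefix of E (01).


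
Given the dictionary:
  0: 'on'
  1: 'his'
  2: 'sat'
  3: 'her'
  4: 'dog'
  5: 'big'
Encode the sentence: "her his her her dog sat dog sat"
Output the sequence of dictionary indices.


Look up each word in the dictionary:
  'her' -> 3
  'his' -> 1
  'her' -> 3
  'her' -> 3
  'dog' -> 4
  'sat' -> 2
  'dog' -> 4
  'sat' -> 2

Encoded: [3, 1, 3, 3, 4, 2, 4, 2]


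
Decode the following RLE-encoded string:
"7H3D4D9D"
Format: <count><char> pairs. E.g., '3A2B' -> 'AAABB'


Expanding each <count><char> pair:
  7H -> 'HHHHHHH'
  3D -> 'DDD'
  4D -> 'DDDD'
  9D -> 'DDDDDDDDD'

Decoded = HHHHHHHDDDDDDDDDDDDDDDD


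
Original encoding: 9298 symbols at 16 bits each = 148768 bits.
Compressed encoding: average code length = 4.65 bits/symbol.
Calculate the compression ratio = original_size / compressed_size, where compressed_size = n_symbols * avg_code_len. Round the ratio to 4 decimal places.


original_size = n_symbols * orig_bits = 9298 * 16 = 148768 bits
compressed_size = n_symbols * avg_code_len = 9298 * 4.65 = 43235.7 bits
ratio = original_size / compressed_size = 148768 / 43235.7 = 3.4409

Compression ratio = 3.4409


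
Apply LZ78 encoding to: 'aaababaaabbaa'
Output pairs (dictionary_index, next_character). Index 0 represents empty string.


LZ78 encoding steps:
Dictionary: {0: ''}
Step 1: w='' (idx 0), next='a' -> output (0, 'a'), add 'a' as idx 1
Step 2: w='a' (idx 1), next='a' -> output (1, 'a'), add 'aa' as idx 2
Step 3: w='' (idx 0), next='b' -> output (0, 'b'), add 'b' as idx 3
Step 4: w='a' (idx 1), next='b' -> output (1, 'b'), add 'ab' as idx 4
Step 5: w='aa' (idx 2), next='a' -> output (2, 'a'), add 'aaa' as idx 5
Step 6: w='b' (idx 3), next='b' -> output (3, 'b'), add 'bb' as idx 6
Step 7: w='aa' (idx 2), end of input -> output (2, '')


Encoded: [(0, 'a'), (1, 'a'), (0, 'b'), (1, 'b'), (2, 'a'), (3, 'b'), (2, '')]


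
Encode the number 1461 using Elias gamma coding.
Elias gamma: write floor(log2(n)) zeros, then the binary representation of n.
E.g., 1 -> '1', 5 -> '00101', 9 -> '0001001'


num_bits = floor(log2(1461)) + 1 = 11
leading_zeros = num_bits - 1 = 10
binary(1461) = 10110110101

Elias gamma(1461) = '0000000000' + '10110110101' = 000000000010110110101 (21 bits)


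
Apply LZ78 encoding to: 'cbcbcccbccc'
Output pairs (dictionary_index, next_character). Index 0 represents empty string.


LZ78 encoding steps:
Dictionary: {0: ''}
Step 1: w='' (idx 0), next='c' -> output (0, 'c'), add 'c' as idx 1
Step 2: w='' (idx 0), next='b' -> output (0, 'b'), add 'b' as idx 2
Step 3: w='c' (idx 1), next='b' -> output (1, 'b'), add 'cb' as idx 3
Step 4: w='c' (idx 1), next='c' -> output (1, 'c'), add 'cc' as idx 4
Step 5: w='cb' (idx 3), next='c' -> output (3, 'c'), add 'cbc' as idx 5
Step 6: w='cc' (idx 4), end of input -> output (4, '')


Encoded: [(0, 'c'), (0, 'b'), (1, 'b'), (1, 'c'), (3, 'c'), (4, '')]


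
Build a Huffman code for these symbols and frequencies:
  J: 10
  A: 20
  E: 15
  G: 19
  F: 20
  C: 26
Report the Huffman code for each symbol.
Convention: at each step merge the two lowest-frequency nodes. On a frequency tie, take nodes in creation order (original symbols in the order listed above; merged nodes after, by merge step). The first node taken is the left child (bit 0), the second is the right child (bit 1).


Huffman tree construction:
Step 1: Merge J(10) + E(15) = 25
Step 2: Merge G(19) + A(20) = 39
Step 3: Merge F(20) + (J+E)(25) = 45
Step 4: Merge C(26) + (G+A)(39) = 65
Step 5: Merge (F+(J+E))(45) + (C+(G+A))(65) = 110
Read each symbol's code off the tree from the root (left child = 0, right child = 1).

Codes:
  J: 010 (length 3)
  A: 111 (length 3)
  E: 011 (length 3)
  G: 110 (length 3)
  F: 00 (length 2)
  C: 10 (length 2)
Average code length: 284/110 = 2.5818 bits/symbol


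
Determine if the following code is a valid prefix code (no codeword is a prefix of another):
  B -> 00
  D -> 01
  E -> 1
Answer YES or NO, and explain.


Checking each pair (does one codeword prefix another?):
  B='00' vs D='01': no prefix
  B='00' vs E='1': no prefix
  D='01' vs B='00': no prefix
  D='01' vs E='1': no prefix
  E='1' vs B='00': no prefix
  E='1' vs D='01': no prefix
No violation found over all pairs.

YES -- this is a valid prefix code. No codeword is a prefix of any other codeword.


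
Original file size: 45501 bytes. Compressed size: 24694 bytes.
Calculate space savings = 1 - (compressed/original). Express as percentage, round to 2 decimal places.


ratio = compressed/original = 24694/45501 = 0.542713
savings = 1 - ratio = 1 - 0.542713 = 0.457287
as a percentage: 0.457287 * 100 = 45.73%

Space savings = 1 - 24694/45501 = 45.73%


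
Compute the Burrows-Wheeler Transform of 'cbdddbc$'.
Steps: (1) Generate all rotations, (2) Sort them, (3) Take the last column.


Rotations (sorted):
  0: $cbdddbc -> last char: c
  1: bc$cbddd -> last char: d
  2: bdddbc$c -> last char: c
  3: c$cbdddb -> last char: b
  4: cbdddbc$ -> last char: $
  5: dbc$cbdd -> last char: d
  6: ddbc$cbd -> last char: d
  7: dddbc$cb -> last char: b


BWT = cdcb$ddb


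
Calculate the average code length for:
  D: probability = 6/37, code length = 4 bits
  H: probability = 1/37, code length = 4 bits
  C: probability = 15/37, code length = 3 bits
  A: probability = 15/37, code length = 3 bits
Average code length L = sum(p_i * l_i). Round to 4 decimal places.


Weighted contributions p_i * l_i:
  D: (6/37) * 4 = 24/37
  H: (1/37) * 4 = 4/37
  C: (15/37) * 3 = 45/37
  A: (15/37) * 3 = 45/37
Sum = (24 + 4 + 45 + 45)/37 = 118/37

L = 118/37 = 3.1892 bits/symbol


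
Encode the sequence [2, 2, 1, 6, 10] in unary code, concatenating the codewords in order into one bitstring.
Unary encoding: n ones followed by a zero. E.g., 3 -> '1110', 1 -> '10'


Encode each number as n ones followed by a terminating 0:
  2 -> 110 (3 bits)
  2 -> 110 (3 bits)
  1 -> 10 (2 bits)
  6 -> 1111110 (7 bits)
  10 -> 11111111110 (11 bits)
Total length = 3 + 3 + 2 + 7 + 11 = 26 bits.

Unary([2, 2, 1, 6, 10]) = 11011010111111011111111110 (26 bits)


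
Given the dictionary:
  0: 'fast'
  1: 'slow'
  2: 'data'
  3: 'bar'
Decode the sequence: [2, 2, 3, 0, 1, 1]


Look up each index in the dictionary:
  2 -> 'data'
  2 -> 'data'
  3 -> 'bar'
  0 -> 'fast'
  1 -> 'slow'
  1 -> 'slow'

Decoded: "data data bar fast slow slow"


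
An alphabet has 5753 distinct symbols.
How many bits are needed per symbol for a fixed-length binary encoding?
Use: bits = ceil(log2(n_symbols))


log2(5753) = 12.4901
Bracket: 2^12 = 4096 < 5753 <= 2^13 = 8192
So ceil(log2(5753)) = 13

bits = ceil(log2(5753)) = ceil(12.4901) = 13 bits


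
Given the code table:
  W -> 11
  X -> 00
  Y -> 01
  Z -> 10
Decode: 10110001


Decoding:
10 -> Z
11 -> W
00 -> X
01 -> Y


Result: ZWXY


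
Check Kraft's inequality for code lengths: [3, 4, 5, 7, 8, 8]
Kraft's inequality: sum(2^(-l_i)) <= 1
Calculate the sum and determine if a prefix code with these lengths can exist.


Sum = 2^(-3) + 2^(-4) + 2^(-5) + 2^(-7) + 2^(-8) + 2^(-8)
    = 0.125 + 0.0625 + 0.03125 + 0.0078125 + 0.00390625 + 0.00390625
    = 60/256 = 0.234375
Since 0.234375 <= 1, Kraft's inequality IS satisfied.
A prefix code with these lengths CAN exist.

Kraft sum = 0.234375. Satisfied.


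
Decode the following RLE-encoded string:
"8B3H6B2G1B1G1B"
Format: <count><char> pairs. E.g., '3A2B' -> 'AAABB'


Expanding each <count><char> pair:
  8B -> 'BBBBBBBB'
  3H -> 'HHH'
  6B -> 'BBBBBB'
  2G -> 'GG'
  1B -> 'B'
  1G -> 'G'
  1B -> 'B'

Decoded = BBBBBBBBHHHBBBBBBGGBGB


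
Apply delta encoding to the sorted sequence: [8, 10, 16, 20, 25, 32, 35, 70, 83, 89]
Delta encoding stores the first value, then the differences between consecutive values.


First value: 8
Deltas:
  10 - 8 = 2
  16 - 10 = 6
  20 - 16 = 4
  25 - 20 = 5
  32 - 25 = 7
  35 - 32 = 3
  70 - 35 = 35
  83 - 70 = 13
  89 - 83 = 6


Delta encoded: [8, 2, 6, 4, 5, 7, 3, 35, 13, 6]


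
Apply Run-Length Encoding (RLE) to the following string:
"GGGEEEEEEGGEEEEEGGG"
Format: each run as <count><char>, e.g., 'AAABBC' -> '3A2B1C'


Scanning runs left to right:
  i=0: run of 'G' x 3 -> '3G'
  i=3: run of 'E' x 6 -> '6E'
  i=9: run of 'G' x 2 -> '2G'
  i=11: run of 'E' x 5 -> '5E'
  i=16: run of 'G' x 3 -> '3G'

RLE = 3G6E2G5E3G


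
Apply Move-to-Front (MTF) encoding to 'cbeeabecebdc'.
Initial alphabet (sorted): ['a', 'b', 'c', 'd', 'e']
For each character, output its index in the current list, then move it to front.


MTF encoding:
'c': index 2 in ['a', 'b', 'c', 'd', 'e'] -> ['c', 'a', 'b', 'd', 'e']
'b': index 2 in ['c', 'a', 'b', 'd', 'e'] -> ['b', 'c', 'a', 'd', 'e']
'e': index 4 in ['b', 'c', 'a', 'd', 'e'] -> ['e', 'b', 'c', 'a', 'd']
'e': index 0 in ['e', 'b', 'c', 'a', 'd'] -> ['e', 'b', 'c', 'a', 'd']
'a': index 3 in ['e', 'b', 'c', 'a', 'd'] -> ['a', 'e', 'b', 'c', 'd']
'b': index 2 in ['a', 'e', 'b', 'c', 'd'] -> ['b', 'a', 'e', 'c', 'd']
'e': index 2 in ['b', 'a', 'e', 'c', 'd'] -> ['e', 'b', 'a', 'c', 'd']
'c': index 3 in ['e', 'b', 'a', 'c', 'd'] -> ['c', 'e', 'b', 'a', 'd']
'e': index 1 in ['c', 'e', 'b', 'a', 'd'] -> ['e', 'c', 'b', 'a', 'd']
'b': index 2 in ['e', 'c', 'b', 'a', 'd'] -> ['b', 'e', 'c', 'a', 'd']
'd': index 4 in ['b', 'e', 'c', 'a', 'd'] -> ['d', 'b', 'e', 'c', 'a']
'c': index 3 in ['d', 'b', 'e', 'c', 'a'] -> ['c', 'd', 'b', 'e', 'a']


Output: [2, 2, 4, 0, 3, 2, 2, 3, 1, 2, 4, 3]


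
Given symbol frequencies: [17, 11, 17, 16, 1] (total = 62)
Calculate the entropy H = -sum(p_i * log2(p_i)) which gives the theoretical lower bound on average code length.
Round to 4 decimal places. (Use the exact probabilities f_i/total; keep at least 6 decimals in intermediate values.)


Per-symbol terms -p_i * log2(p_i) with p_i = f_i/62:
  p = 17/62 = 0.274194: log2(p) = -1.866733, -p*log2(p) = 0.511846
  p = 11/62 = 0.177419: log2(p) = -2.494765, -p*log2(p) = 0.442620
  p = 17/62 = 0.274194: log2(p) = -1.866733, -p*log2(p) = 0.511846
  p = 16/62 = 0.258065: log2(p) = -1.954196, -p*log2(p) = 0.504309
  p = 1/62 = 0.016129: log2(p) = -5.954196, -p*log2(p) = 0.096035
H = 0.511846 + 0.442620 + 0.511846 + 0.504309 + 0.096035 = 2.066656

H = 2.0667 bits/symbol


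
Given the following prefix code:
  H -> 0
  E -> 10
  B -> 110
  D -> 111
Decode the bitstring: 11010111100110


Decoding step by step:
Bits 110 -> B
Bits 10 -> E
Bits 111 -> D
Bits 10 -> E
Bits 0 -> H
Bits 110 -> B


Decoded message: BEDEHB


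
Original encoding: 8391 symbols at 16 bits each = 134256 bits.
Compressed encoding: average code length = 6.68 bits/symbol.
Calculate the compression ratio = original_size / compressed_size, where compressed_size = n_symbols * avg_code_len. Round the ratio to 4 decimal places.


original_size = n_symbols * orig_bits = 8391 * 16 = 134256 bits
compressed_size = n_symbols * avg_code_len = 8391 * 6.68 = 56051.88 bits
ratio = original_size / compressed_size = 134256 / 56051.88 = 2.3952

Compression ratio = 2.3952


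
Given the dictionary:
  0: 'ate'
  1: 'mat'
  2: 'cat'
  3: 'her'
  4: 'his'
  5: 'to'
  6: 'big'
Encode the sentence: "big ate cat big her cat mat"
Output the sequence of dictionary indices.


Look up each word in the dictionary:
  'big' -> 6
  'ate' -> 0
  'cat' -> 2
  'big' -> 6
  'her' -> 3
  'cat' -> 2
  'mat' -> 1

Encoded: [6, 0, 2, 6, 3, 2, 1]


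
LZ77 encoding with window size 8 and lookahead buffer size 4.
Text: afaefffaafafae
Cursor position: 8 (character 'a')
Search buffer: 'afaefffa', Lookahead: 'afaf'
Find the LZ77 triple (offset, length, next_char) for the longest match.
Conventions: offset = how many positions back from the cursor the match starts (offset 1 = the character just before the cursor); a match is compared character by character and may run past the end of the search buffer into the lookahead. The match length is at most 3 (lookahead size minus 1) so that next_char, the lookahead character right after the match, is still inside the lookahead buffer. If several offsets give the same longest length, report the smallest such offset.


Try each offset into the search buffer:
  offset=1 (pos 7, char 'a'): match length 1
  offset=2 (pos 6, char 'f'): match length 0
  offset=3 (pos 5, char 'f'): match length 0
  offset=4 (pos 4, char 'f'): match length 0
  offset=5 (pos 3, char 'e'): match length 0
  offset=6 (pos 2, char 'a'): match length 1
  offset=7 (pos 1, char 'f'): match length 0
  offset=8 (pos 0, char 'a'): match length 3
Longest match has length 3 at offset 8.
next_char = character at position 8 + 3 = 11 -> 'f'

Best match: offset=8, length=3 (matching 'afa' starting at position 0)
LZ77 triple: (8, 3, 'f')


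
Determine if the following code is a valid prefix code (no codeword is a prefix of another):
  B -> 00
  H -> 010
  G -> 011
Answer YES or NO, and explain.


Checking each pair (does one codeword prefix another?):
  B='00' vs H='010': no prefix
  B='00' vs G='011': no prefix
  H='010' vs B='00': no prefix
  H='010' vs G='011': no prefix
  G='011' vs B='00': no prefix
  G='011' vs H='010': no prefix
No violation found over all pairs.

YES -- this is a valid prefix code. No codeword is a prefix of any other codeword.


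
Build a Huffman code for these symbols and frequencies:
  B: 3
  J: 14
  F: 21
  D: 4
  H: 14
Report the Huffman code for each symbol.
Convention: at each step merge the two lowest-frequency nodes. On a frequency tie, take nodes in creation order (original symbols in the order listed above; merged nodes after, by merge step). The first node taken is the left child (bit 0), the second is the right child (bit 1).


Huffman tree construction:
Step 1: Merge B(3) + D(4) = 7
Step 2: Merge (B+D)(7) + J(14) = 21
Step 3: Merge H(14) + F(21) = 35
Step 4: Merge ((B+D)+J)(21) + (H+F)(35) = 56
Read each symbol's code off the tree from the root (left child = 0, right child = 1).

Codes:
  B: 000 (length 3)
  J: 01 (length 2)
  F: 11 (length 2)
  D: 001 (length 3)
  H: 10 (length 2)
Average code length: 119/56 = 2.1250 bits/symbol


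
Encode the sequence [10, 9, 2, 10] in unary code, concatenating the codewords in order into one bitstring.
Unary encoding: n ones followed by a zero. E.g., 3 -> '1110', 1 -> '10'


Encode each number as n ones followed by a terminating 0:
  10 -> 11111111110 (11 bits)
  9 -> 1111111110 (10 bits)
  2 -> 110 (3 bits)
  10 -> 11111111110 (11 bits)
Total length = 11 + 10 + 3 + 11 = 35 bits.

Unary([10, 9, 2, 10]) = 11111111110111111111011011111111110 (35 bits)


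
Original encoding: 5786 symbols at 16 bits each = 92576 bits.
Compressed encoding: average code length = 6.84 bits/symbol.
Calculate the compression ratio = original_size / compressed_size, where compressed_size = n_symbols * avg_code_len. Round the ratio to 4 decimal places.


original_size = n_symbols * orig_bits = 5786 * 16 = 92576 bits
compressed_size = n_symbols * avg_code_len = 5786 * 6.84 = 39576.24 bits
ratio = original_size / compressed_size = 92576 / 39576.24 = 2.3392

Compression ratio = 2.3392


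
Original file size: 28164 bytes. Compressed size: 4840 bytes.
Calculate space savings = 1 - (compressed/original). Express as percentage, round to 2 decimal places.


ratio = compressed/original = 4840/28164 = 0.171851
savings = 1 - ratio = 1 - 0.171851 = 0.828149
as a percentage: 0.828149 * 100 = 82.81%

Space savings = 1 - 4840/28164 = 82.81%


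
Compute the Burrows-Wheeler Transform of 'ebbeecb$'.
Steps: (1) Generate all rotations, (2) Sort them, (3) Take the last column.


Rotations (sorted):
  0: $ebbeecb -> last char: b
  1: b$ebbeec -> last char: c
  2: bbeecb$e -> last char: e
  3: beecb$eb -> last char: b
  4: cb$ebbee -> last char: e
  5: ebbeecb$ -> last char: $
  6: ecb$ebbe -> last char: e
  7: eecb$ebb -> last char: b


BWT = bcebe$eb


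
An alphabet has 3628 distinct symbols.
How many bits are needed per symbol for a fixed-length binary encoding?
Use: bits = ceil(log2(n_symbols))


log2(3628) = 11.825
Bracket: 2^11 = 2048 < 3628 <= 2^12 = 4096
So ceil(log2(3628)) = 12

bits = ceil(log2(3628)) = ceil(11.825) = 12 bits


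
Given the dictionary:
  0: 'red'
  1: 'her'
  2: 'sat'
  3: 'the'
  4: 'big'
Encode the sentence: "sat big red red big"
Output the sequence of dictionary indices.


Look up each word in the dictionary:
  'sat' -> 2
  'big' -> 4
  'red' -> 0
  'red' -> 0
  'big' -> 4

Encoded: [2, 4, 0, 0, 4]


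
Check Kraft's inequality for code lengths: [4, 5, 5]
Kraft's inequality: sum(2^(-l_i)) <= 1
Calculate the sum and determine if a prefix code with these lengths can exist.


Sum = 2^(-4) + 2^(-5) + 2^(-5)
    = 0.0625 + 0.03125 + 0.03125
    = 4/32 = 0.125
Since 0.125 <= 1, Kraft's inequality IS satisfied.
A prefix code with these lengths CAN exist.

Kraft sum = 0.125. Satisfied.


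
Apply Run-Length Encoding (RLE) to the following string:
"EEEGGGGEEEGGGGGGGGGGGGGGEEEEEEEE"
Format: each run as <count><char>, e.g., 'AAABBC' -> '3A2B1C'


Scanning runs left to right:
  i=0: run of 'E' x 3 -> '3E'
  i=3: run of 'G' x 4 -> '4G'
  i=7: run of 'E' x 3 -> '3E'
  i=10: run of 'G' x 14 -> '14G'
  i=24: run of 'E' x 8 -> '8E'

RLE = 3E4G3E14G8E


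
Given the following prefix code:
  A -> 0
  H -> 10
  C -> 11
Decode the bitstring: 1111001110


Decoding step by step:
Bits 11 -> C
Bits 11 -> C
Bits 0 -> A
Bits 0 -> A
Bits 11 -> C
Bits 10 -> H


Decoded message: CCAACH


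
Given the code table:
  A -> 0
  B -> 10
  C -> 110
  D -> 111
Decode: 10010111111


Decoding:
10 -> B
0 -> A
10 -> B
111 -> D
111 -> D


Result: BABDD


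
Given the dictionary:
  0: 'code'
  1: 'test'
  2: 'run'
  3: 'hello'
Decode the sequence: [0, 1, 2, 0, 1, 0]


Look up each index in the dictionary:
  0 -> 'code'
  1 -> 'test'
  2 -> 'run'
  0 -> 'code'
  1 -> 'test'
  0 -> 'code'

Decoded: "code test run code test code"


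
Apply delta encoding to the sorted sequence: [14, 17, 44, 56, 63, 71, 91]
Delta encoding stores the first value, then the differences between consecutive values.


First value: 14
Deltas:
  17 - 14 = 3
  44 - 17 = 27
  56 - 44 = 12
  63 - 56 = 7
  71 - 63 = 8
  91 - 71 = 20


Delta encoded: [14, 3, 27, 12, 7, 8, 20]


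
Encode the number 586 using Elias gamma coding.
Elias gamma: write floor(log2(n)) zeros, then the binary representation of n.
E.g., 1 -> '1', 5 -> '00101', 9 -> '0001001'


num_bits = floor(log2(586)) + 1 = 10
leading_zeros = num_bits - 1 = 9
binary(586) = 1001001010

Elias gamma(586) = '000000000' + '1001001010' = 0000000001001001010 (19 bits)


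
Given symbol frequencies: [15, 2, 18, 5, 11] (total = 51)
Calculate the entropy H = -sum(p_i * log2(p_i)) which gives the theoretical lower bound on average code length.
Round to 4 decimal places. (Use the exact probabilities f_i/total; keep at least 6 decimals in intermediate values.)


Per-symbol terms -p_i * log2(p_i) with p_i = f_i/51:
  p = 15/51 = 0.294118: log2(p) = -1.765535, -p*log2(p) = 0.519275
  p = 2/51 = 0.039216: log2(p) = -4.672425, -p*log2(p) = 0.183232
  p = 18/51 = 0.352941: log2(p) = -1.502500, -p*log2(p) = 0.530294
  p = 5/51 = 0.098039: log2(p) = -3.350497, -p*log2(p) = 0.328480
  p = 11/51 = 0.215686: log2(p) = -2.212994, -p*log2(p) = 0.477312
H = 0.519275 + 0.183232 + 0.530294 + 0.328480 + 0.477312 = 2.038593

H = 2.0386 bits/symbol


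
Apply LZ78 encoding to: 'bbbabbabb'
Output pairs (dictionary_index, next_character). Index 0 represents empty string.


LZ78 encoding steps:
Dictionary: {0: ''}
Step 1: w='' (idx 0), next='b' -> output (0, 'b'), add 'b' as idx 1
Step 2: w='b' (idx 1), next='b' -> output (1, 'b'), add 'bb' as idx 2
Step 3: w='' (idx 0), next='a' -> output (0, 'a'), add 'a' as idx 3
Step 4: w='bb' (idx 2), next='a' -> output (2, 'a'), add 'bba' as idx 4
Step 5: w='bb' (idx 2), end of input -> output (2, '')


Encoded: [(0, 'b'), (1, 'b'), (0, 'a'), (2, 'a'), (2, '')]


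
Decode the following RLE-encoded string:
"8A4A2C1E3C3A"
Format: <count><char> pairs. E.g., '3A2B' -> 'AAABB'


Expanding each <count><char> pair:
  8A -> 'AAAAAAAA'
  4A -> 'AAAA'
  2C -> 'CC'
  1E -> 'E'
  3C -> 'CCC'
  3A -> 'AAA'

Decoded = AAAAAAAAAAAACCECCCAAA


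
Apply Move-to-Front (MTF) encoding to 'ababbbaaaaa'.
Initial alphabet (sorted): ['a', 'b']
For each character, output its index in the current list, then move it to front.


MTF encoding:
'a': index 0 in ['a', 'b'] -> ['a', 'b']
'b': index 1 in ['a', 'b'] -> ['b', 'a']
'a': index 1 in ['b', 'a'] -> ['a', 'b']
'b': index 1 in ['a', 'b'] -> ['b', 'a']
'b': index 0 in ['b', 'a'] -> ['b', 'a']
'b': index 0 in ['b', 'a'] -> ['b', 'a']
'a': index 1 in ['b', 'a'] -> ['a', 'b']
'a': index 0 in ['a', 'b'] -> ['a', 'b']
'a': index 0 in ['a', 'b'] -> ['a', 'b']
'a': index 0 in ['a', 'b'] -> ['a', 'b']
'a': index 0 in ['a', 'b'] -> ['a', 'b']


Output: [0, 1, 1, 1, 0, 0, 1, 0, 0, 0, 0]


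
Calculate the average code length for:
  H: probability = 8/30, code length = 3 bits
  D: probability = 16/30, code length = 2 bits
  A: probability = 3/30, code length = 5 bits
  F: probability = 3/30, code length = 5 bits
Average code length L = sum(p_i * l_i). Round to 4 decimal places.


Weighted contributions p_i * l_i:
  H: (8/30) * 3 = 24/30
  D: (16/30) * 2 = 32/30
  A: (3/30) * 5 = 15/30
  F: (3/30) * 5 = 15/30
Sum = (24 + 32 + 15 + 15)/30 = 86/30

L = 86/30 = 2.8667 bits/symbol


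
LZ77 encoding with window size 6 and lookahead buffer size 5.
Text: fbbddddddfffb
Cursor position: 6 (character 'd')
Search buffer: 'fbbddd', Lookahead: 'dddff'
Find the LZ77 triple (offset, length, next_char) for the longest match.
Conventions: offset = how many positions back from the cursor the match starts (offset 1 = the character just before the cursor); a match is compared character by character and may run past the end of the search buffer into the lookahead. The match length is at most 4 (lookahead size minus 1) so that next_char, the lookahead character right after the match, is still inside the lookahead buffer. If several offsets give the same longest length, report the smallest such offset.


Try each offset into the search buffer:
  offset=1 (pos 5, char 'd'): match length 3
  offset=2 (pos 4, char 'd'): match length 3
  offset=3 (pos 3, char 'd'): match length 3
  offset=4 (pos 2, char 'b'): match length 0
  offset=5 (pos 1, char 'b'): match length 0
  offset=6 (pos 0, char 'f'): match length 0
Longest match has length 3, found at offsets 1, 2, 3; take the smallest, offset 1.
next_char = character at position 6 + 3 = 9 -> 'f'

Best match: offset=1, length=3 (matching 'ddd' starting at position 5)
LZ77 triple: (1, 3, 'f')
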